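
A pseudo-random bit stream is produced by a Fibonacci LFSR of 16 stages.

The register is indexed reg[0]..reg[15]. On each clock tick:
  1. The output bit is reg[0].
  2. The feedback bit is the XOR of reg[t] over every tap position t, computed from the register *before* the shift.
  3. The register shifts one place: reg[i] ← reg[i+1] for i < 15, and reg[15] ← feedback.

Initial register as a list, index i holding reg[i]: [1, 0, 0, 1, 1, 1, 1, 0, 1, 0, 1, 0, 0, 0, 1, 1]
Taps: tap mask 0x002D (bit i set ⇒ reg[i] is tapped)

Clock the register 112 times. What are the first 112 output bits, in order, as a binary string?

1001111010100011110001010100101001010011011110111110101000110110010101011001011100011101100100000011010101010111

k : reg_k → out_k, fb_k
0: 1001111010100011 → 1, fb=1
1: 0011110101000111 → 0, fb=1
2: 0111101010001111 → 0, fb=0
3: 1111010100011110 → 1, fb=0
4: 1110101000111100 → 1, fb=0
5: 1101010001111000 → 1, fb=1
6: 1010100011110001 → 1, fb=0
7: 0101000111100010 → 0, fb=1
8: 1010001111000101 → 1, fb=0
9: 0100011110001010 → 0, fb=1
10: 1000111100010101 → 1, fb=0
11: 0001111000101010 → 0, fb=0
12: 0011110001010100 → 0, fb=1
13: 0111100010101001 → 0, fb=0
14: 1111000101010010 → 1, fb=1
15: 1110001010100101 → 1, fb=0
16: 1100010101001010 → 1, fb=0
17: 1000101010010100 → 1, fb=1
18: 0001010100101001 → 0, fb=0
19: 0010101001010010 → 0, fb=1
20: 0101010010100101 → 0, fb=0
21: 1010100101001010 → 1, fb=0
22: 0101001010010100 → 0, fb=1
23: 1010010100101001 → 1, fb=1
24: 0100101001010011 → 0, fb=0
25: 1001010010100110 → 1, fb=1
26: 0010100101001101 → 0, fb=1
27: 0101001010011011 → 0, fb=1
28: 1010010100110111 → 1, fb=1
29: 0100101001101111 → 0, fb=0
30: 1001010011011110 → 1, fb=1
31: 0010100110111101 → 0, fb=1
32: 0101001101111011 → 0, fb=1
33: 1010011011110111 → 1, fb=1
34: 0100110111101111 → 0, fb=1
35: 1001101111011111 → 1, fb=0
36: 0011011110111110 → 0, fb=1
37: 0110111101111101 → 0, fb=0
38: 1101111011111010 → 1, fb=1
39: 1011110111110101 → 1, fb=0
40: 0111101111101010 → 0, fb=0
41: 1111011111010100 → 1, fb=0
42: 1110111110101000 → 1, fb=1
43: 1101111101010001 → 1, fb=1
44: 1011111010100011 → 1, fb=0
45: 0111110101000110 → 0, fb=1
46: 1111101010001101 → 1, fb=1
47: 1111010100011011 → 1, fb=0
48: 1110101000110110 → 1, fb=0
49: 1101010001101100 → 1, fb=1
50: 1010100011011001 → 1, fb=0
51: 0101000110110010 → 0, fb=1
52: 1010001101100101 → 1, fb=0
53: 0100011011001010 → 0, fb=1
54: 1000110110010101 → 1, fb=0
55: 0001101100101010 → 0, fb=1
56: 0011011001010101 → 0, fb=1
57: 0110110010101011 → 0, fb=0
58: 1101100101010110 → 1, fb=0
59: 1011001010101100 → 1, fb=1
60: 0110010101011001 → 0, fb=0
61: 1100101010110010 → 1, fb=1
62: 1001010101100101 → 1, fb=1
63: 0010101011001011 → 0, fb=1
64: 0101010110010111 → 0, fb=0
65: 1010101100101110 → 1, fb=0
66: 0101011001011100 → 0, fb=0
67: 1010110010111000 → 1, fb=1
68: 0101100101110001 → 0, fb=1
69: 1011001011100011 → 1, fb=1
70: 0110010111000111 → 0, fb=0
71: 1100101110001110 → 1, fb=1
72: 1001011100011101 → 1, fb=1
73: 0010111000111011 → 0, fb=0
74: 0101110001110110 → 0, fb=0
75: 1011100011101100 → 1, fb=1
76: 0111000111011001 → 0, fb=0
77: 1110001110110010 → 1, fb=0
78: 1100011101100100 → 1, fb=0
79: 1000111011001000 → 1, fb=0
80: 0001110110010000 → 0, fb=0
81: 0011101100100000 → 0, fb=0
82: 0111011001000000 → 0, fb=1
83: 1110110010000001 → 1, fb=1
84: 1101100100000011 → 1, fb=0
85: 1011001000000110 → 1, fb=1
86: 0110010000001101 → 0, fb=0
87: 1100100000011010 → 1, fb=1
88: 1001000000110101 → 1, fb=0
89: 0010000001101010 → 0, fb=1
90: 0100000011010101 → 0, fb=0
91: 1000000110101010 → 1, fb=1
92: 0000001101010101 → 0, fb=0
93: 0000011010101010 → 0, fb=1
94: 0000110101010101 → 0, fb=1
95: 0001101010101011 → 0, fb=1
96: 0011010101010111 → 0, fb=1
97: 0110101010101111 → 0, fb=1
98: 1101010101011111 → 1, fb=1
99: 1010101010111111 → 1, fb=0
100: 0101010101111110 → 0, fb=0
101: 1010101011111100 → 1, fb=0
102: 0101010111111000 → 0, fb=0
103: 1010101111110000 → 1, fb=0
104: 0101011111100000 → 0, fb=0
105: 1010111111000000 → 1, fb=1
106: 0101111110000001 → 0, fb=0
107: 1011111100000010 → 1, fb=0
108: 0111111000000100 → 0, fb=1
109: 1111110000001001 → 1, fb=0
110: 1111100000010010 → 1, fb=1
111: 1111000000100101 → 1, fb=1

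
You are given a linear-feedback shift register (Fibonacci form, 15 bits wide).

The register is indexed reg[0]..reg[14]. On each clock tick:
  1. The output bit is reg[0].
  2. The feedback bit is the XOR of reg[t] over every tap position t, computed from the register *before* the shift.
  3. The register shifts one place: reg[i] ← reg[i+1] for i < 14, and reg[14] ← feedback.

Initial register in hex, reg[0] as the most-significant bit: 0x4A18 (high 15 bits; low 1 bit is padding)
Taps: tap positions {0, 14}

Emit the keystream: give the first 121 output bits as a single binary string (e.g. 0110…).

tick  register→output (feedback)
  0  010010100001100→0 (0)
  1  100101000011000→1 (1)
  2  001010000110001→0 (1)
  3  010100001100011→0 (1)
  4  101000011000111→1 (0)
  5  010000110001110→0 (0)
  6  100001100011100→1 (1)
  7  000011000111001→0 (1)
  8  000110001110011→0 (1)
  9  001100011100111→0 (1)
 10  011000111001111→0 (1)
 11  110001110011111→1 (0)
 12  100011100111110→1 (1)
 13  000111001111101→0 (1)
 14  001110011111011→0 (1)
 15  011100111110111→0 (1)
 16  111001111101111→1 (0)
 17  110011111011110→1 (1)
 18  100111110111101→1 (0)
 19  001111101111010→0 (0)
 20  011111011110100→0 (0)
 21  111110111101000→1 (1)
 22  111101111010001→1 (0)
 23  111011110100010→1 (1)
 24  110111101000101→1 (0)
 25  101111010001010→1 (1)
 26  011110100010101→0 (1)
 27  111101000101011→1 (0)
 28  111010001010110→1 (1)
 29  110100010101101→1 (0)
 30  101000101011010→1 (1)
 31  010001010110101→0 (1)
 32  100010101101011→1 (0)
 33  000101011010110→0 (0)
 34  001010110101100→0 (0)
 35  010101101011000→0 (0)
 36  101011010110000→1 (1)
 37  010110101100001→0 (1)
 38  101101011000011→1 (0)
 39  011010110000110→0 (0)
 40  110101100001100→1 (1)
 41  101011000011001→1 (0)
 42  010110000110010→0 (0)
 43  101100001100100→1 (1)
 44  011000011001001→0 (1)
 45  110000110010011→1 (0)
 46  100001100100110→1 (1)
 47  000011001001101→0 (1)
 48  000110010011011→0 (1)
 49  001100100110111→0 (1)
 50  011001001101111→0 (1)
 51  110010011011111→1 (0)
 52  100100110111110→1 (1)
 53  001001101111101→0 (1)
 54  010011011111011→0 (1)
 55  100110111110111→1 (0)
 56  001101111101110→0 (0)
 57  011011111011100→0 (0)
 58  110111110111000→1 (1)
 59  101111101110001→1 (0)
 60  011111011100010→0 (0)
 61  111110111000100→1 (1)
 62  111101110001001→1 (0)
 63  111011100010010→1 (1)
 64  110111000100101→1 (0)
 65  101110001001010→1 (1)
 66  011100010010101→0 (1)
 67  111000100101011→1 (0)
 68  110001001010110→1 (1)
 69  100010010101101→1 (0)
 70  000100101011010→0 (0)
 71  001001010110100→0 (0)
 72  010010101101000→0 (0)
 73  100101011010000→1 (1)
 74  001010110100001→0 (1)
 75  010101101000011→0 (1)
 76  101011010000111→1 (0)
 77  010110100001110→0 (0)
 78  101101000011100→1 (1)
 79  011010000111001→0 (1)
 80  110100001110011→1 (0)
 81  101000011100110→1 (1)
 82  010000111001101→0 (1)
 83  100001110011011→1 (0)
 84  000011100110110→0 (0)
 85  000111001101100→0 (0)
 86  001110011011000→0 (0)
 87  011100110110000→0 (0)
 88  111001101100000→1 (1)
 89  110011011000001→1 (0)
 90  100110110000010→1 (1)
 91  001101100000101→0 (1)
 92  011011000001011→0 (1)
 93  110110000010111→1 (0)
 94  101100000101110→1 (1)
 95  011000001011101→0 (1)
 96  110000010111011→1 (0)
 97  100000101110110→1 (1)
 98  000001011101101→0 (1)
 99  000010111011011→0 (1)
100  000101110110111→0 (1)
101  001011101101111→0 (1)
102  010111011011111→0 (1)
103  101110110111111→1 (0)
104  011101101111110→0 (0)
105  111011011111100→1 (1)
106  110110111111001→1 (0)
107  101101111110010→1 (1)
108  011011111100101→0 (1)
109  110111111001011→1 (0)
110  101111110010110→1 (1)
111  011111100101101→0 (1)
112  111111001011011→1 (0)
113  111110010110110→1 (1)
114  111100101101101→1 (0)
115  111001011011010→1 (1)
116  110010110110101→1 (0)
117  100101101101010→1 (1)
118  001011011010101→0 (1)
119  010110110101011→0 (1)
120  101101101010111→1 (0)

0100101000011000111001111101111010001010110101100001100100110111110111000100101011010000111001101100000101110110111111001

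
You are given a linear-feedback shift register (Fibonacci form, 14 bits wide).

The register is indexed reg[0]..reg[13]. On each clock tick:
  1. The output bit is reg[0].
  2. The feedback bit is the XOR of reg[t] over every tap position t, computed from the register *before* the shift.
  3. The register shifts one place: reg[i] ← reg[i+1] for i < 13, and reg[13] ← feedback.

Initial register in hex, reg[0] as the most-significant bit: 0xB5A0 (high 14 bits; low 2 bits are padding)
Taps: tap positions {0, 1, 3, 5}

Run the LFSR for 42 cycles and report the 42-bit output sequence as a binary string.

101101011010001100011110011110000111100100

k : reg_k → out_k, fb_k
0: 10110101101000 → 1, fb=1
1: 01101011010001 → 0, fb=1
2: 11010110100011 → 1, fb=0
3: 10101101000110 → 1, fb=0
4: 01011010001100 → 0, fb=0
5: 10110100011000 → 1, fb=1
6: 01101000110001 → 0, fb=1
7: 11010001100011 → 1, fb=1
8: 10100011000111 → 1, fb=1
9: 01000110001111 → 0, fb=0
10: 10001100011110 → 1, fb=0
11: 00011000111100 → 0, fb=1
12: 00110001111001 → 0, fb=1
13: 01100011110011 → 0, fb=1
14: 11000111100111 → 1, fb=1
15: 10001111001111 → 1, fb=0
16: 00011110011110 → 0, fb=0
17: 00111100111100 → 0, fb=0
18: 01111001111000 → 0, fb=0
19: 11110011110000 → 1, fb=1
20: 11100111100001 → 1, fb=1
21: 11001111000011 → 1, fb=1
22: 10011110000111 → 1, fb=1
23: 00111100001111 → 0, fb=0
24: 01111000011110 → 0, fb=0
25: 11110000111100 → 1, fb=1
26: 11100001111001 → 1, fb=0
27: 11000011110010 → 1, fb=0
28: 10000111100100 → 1, fb=0
29: 00001111001000 → 0, fb=1
30: 00011110010001 → 0, fb=0
31: 00111100100010 → 0, fb=0
32: 01111001000100 → 0, fb=0
33: 11110010001000 → 1, fb=1
34: 11100100010001 → 1, fb=1
35: 11001000100011 → 1, fb=0
36: 10010001000110 → 1, fb=0
37: 00100010001100 → 0, fb=0
38: 01000100011000 → 0, fb=0
39: 10001000110000 → 1, fb=1
40: 00010001100001 → 0, fb=1
41: 00100011000011 → 0, fb=0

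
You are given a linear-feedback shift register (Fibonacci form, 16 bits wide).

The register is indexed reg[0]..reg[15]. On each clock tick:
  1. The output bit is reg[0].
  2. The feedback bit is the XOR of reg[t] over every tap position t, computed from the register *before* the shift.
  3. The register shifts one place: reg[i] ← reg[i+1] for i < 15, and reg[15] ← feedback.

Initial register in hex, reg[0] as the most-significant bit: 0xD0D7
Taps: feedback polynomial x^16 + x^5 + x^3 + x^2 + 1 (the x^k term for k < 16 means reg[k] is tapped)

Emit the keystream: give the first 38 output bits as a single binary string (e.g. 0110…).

k : reg_k → out_k, fb_k
0: 1101000011010111 → 1, fb=0
1: 1010000110101110 → 1, fb=0
2: 0100001101011100 → 0, fb=0
3: 1000011010111000 → 1, fb=0
4: 0000110101110000 → 0, fb=1
5: 0001101011100001 → 0, fb=1
6: 0011010111000011 → 0, fb=1
7: 0110101110000111 → 0, fb=1
8: 1101011100001111 → 1, fb=1
9: 1010111000011111 → 1, fb=1
10: 0101110000111111 → 0, fb=0
11: 1011100001111110 → 1, fb=1
12: 0111000011111101 → 0, fb=0
13: 1110000111111010 → 1, fb=0
14: 1100001111110100 → 1, fb=1
15: 1000011111101001 → 1, fb=0
16: 0000111111010010 → 0, fb=1
17: 0001111110100101 → 0, fb=0
18: 0011111101001010 → 0, fb=1
19: 0111111010010101 → 0, fb=1
20: 1111110100101011 → 1, fb=0
21: 1111101001010110 → 1, fb=1
22: 1111010010101101 → 1, fb=0
23: 1110100101011010 → 1, fb=0
24: 1101001010110100 → 1, fb=0
25: 1010010101101000 → 1, fb=1
26: 0100101011010001 → 0, fb=0
27: 1001010110100010 → 1, fb=1
28: 0010101101000101 → 0, fb=1
29: 0101011010001011 → 0, fb=0
30: 1010110100010110 → 1, fb=1
31: 0101101000101101 → 0, fb=1
32: 1011010001011011 → 1, fb=0
33: 0110100010110110 → 0, fb=1
34: 1101000101101101 → 1, fb=0
35: 1010001011011010 → 1, fb=0
36: 0100010110110100 → 0, fb=1
37: 1000101101101001 → 1, fb=1

11010000110101110000111111010010101101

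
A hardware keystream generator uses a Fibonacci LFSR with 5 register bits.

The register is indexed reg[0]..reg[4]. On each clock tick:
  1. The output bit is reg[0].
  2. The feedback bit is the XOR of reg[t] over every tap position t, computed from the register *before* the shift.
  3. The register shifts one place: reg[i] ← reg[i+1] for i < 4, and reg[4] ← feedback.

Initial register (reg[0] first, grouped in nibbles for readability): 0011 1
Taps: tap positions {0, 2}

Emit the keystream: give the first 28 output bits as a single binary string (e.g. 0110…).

0011111000110111010100001001

step | reg (before) | out | fb
   0 | 00111 | 0 | 1
   1 | 01111 | 0 | 1
   2 | 11111 | 1 | 0
   3 | 11110 | 1 | 0
   4 | 11100 | 1 | 0
   5 | 11000 | 1 | 1
   6 | 10001 | 1 | 1
   7 | 00011 | 0 | 0
   8 | 00110 | 0 | 1
   9 | 01101 | 0 | 1
  10 | 11011 | 1 | 1
  11 | 10111 | 1 | 0
  12 | 01110 | 0 | 1
  13 | 11101 | 1 | 0
  14 | 11010 | 1 | 1
  15 | 10101 | 1 | 0
  16 | 01010 | 0 | 0
  17 | 10100 | 1 | 0
  18 | 01000 | 0 | 0
  19 | 10000 | 1 | 1
  20 | 00001 | 0 | 0
  21 | 00010 | 0 | 0
  22 | 00100 | 0 | 1
  23 | 01001 | 0 | 0
  24 | 10010 | 1 | 1
  25 | 00101 | 0 | 1
  26 | 01011 | 0 | 0
  27 | 10110 | 1 | 0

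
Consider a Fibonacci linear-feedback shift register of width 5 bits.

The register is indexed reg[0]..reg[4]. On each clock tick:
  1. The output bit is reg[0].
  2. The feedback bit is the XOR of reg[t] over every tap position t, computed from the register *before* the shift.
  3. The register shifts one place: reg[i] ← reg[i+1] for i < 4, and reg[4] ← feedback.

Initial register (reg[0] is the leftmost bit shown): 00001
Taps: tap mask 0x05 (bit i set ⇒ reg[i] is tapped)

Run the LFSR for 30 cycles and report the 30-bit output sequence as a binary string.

k : reg_k → out_k, fb_k
0: 00001 → 0, fb=0
1: 00010 → 0, fb=0
2: 00100 → 0, fb=1
3: 01001 → 0, fb=0
4: 10010 → 1, fb=1
5: 00101 → 0, fb=1
6: 01011 → 0, fb=0
7: 10110 → 1, fb=0
8: 01100 → 0, fb=1
9: 11001 → 1, fb=1
10: 10011 → 1, fb=1
11: 00111 → 0, fb=1
12: 01111 → 0, fb=1
13: 11111 → 1, fb=0
14: 11110 → 1, fb=0
15: 11100 → 1, fb=0
16: 11000 → 1, fb=1
17: 10001 → 1, fb=1
18: 00011 → 0, fb=0
19: 00110 → 0, fb=1
20: 01101 → 0, fb=1
21: 11011 → 1, fb=1
22: 10111 → 1, fb=0
23: 01110 → 0, fb=1
24: 11101 → 1, fb=0
25: 11010 → 1, fb=1
26: 10101 → 1, fb=0
27: 01010 → 0, fb=0
28: 10100 → 1, fb=0
29: 01000 → 0, fb=0

000010010110011111000110111010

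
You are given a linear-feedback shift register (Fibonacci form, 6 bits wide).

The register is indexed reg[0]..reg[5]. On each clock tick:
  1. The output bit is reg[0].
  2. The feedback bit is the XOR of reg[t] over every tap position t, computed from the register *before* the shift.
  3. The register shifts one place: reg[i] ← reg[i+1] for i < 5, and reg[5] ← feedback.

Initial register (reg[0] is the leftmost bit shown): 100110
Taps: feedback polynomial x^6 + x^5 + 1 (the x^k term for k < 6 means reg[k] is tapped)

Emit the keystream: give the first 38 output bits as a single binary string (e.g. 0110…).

step | reg (before) | out | fb
   0 | 100110 | 1 | 1
   1 | 001101 | 0 | 1
   2 | 011011 | 0 | 1
   3 | 110111 | 1 | 0
   4 | 101110 | 1 | 1
   5 | 011101 | 0 | 1
   6 | 111011 | 1 | 0
   7 | 110110 | 1 | 1
   8 | 101101 | 1 | 0
   9 | 011010 | 0 | 0
  10 | 110100 | 1 | 1
  11 | 101001 | 1 | 0
  12 | 010010 | 0 | 0
  13 | 100100 | 1 | 1
  14 | 001001 | 0 | 1
  15 | 010011 | 0 | 1
  16 | 100111 | 1 | 0
  17 | 001110 | 0 | 0
  18 | 011100 | 0 | 0
  19 | 111000 | 1 | 1
  20 | 110001 | 1 | 0
  21 | 100010 | 1 | 1
  22 | 000101 | 0 | 1
  23 | 001011 | 0 | 1
  24 | 010111 | 0 | 1
  25 | 101111 | 1 | 0
  26 | 011110 | 0 | 0
  27 | 111100 | 1 | 1
  28 | 111001 | 1 | 0
  29 | 110010 | 1 | 1
  30 | 100101 | 1 | 0
  31 | 001010 | 0 | 0
  32 | 010100 | 0 | 0
  33 | 101000 | 1 | 1
  34 | 010001 | 0 | 1
  35 | 100011 | 1 | 0
  36 | 000110 | 0 | 0
  37 | 001100 | 0 | 0

10011011101101001001110001011110010100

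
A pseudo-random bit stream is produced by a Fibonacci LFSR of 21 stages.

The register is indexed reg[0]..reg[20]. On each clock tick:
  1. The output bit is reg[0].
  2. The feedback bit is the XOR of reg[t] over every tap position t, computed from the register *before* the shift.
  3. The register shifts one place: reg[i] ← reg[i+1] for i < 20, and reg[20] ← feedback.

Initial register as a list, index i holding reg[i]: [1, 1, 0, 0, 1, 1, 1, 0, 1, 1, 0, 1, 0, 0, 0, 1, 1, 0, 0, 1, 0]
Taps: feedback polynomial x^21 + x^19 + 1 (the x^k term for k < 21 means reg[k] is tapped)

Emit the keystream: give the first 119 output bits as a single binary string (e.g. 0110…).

11001110110100011001001011000111010110100001001010011101101111110100010110001110011000101000111110010110101110101100111

tick  register→output (feedback)
  0  110011101101000110010→1 (0)
  1  100111011010001100100→1 (1)
  2  001110110100011001001→0 (0)
  3  011101101000110010010→0 (1)
  4  111011010001100100101→1 (1)
  5  110110100011001001011→1 (0)
  6  101101000110010010110→1 (0)
  7  011010001100100101100→0 (0)
  8  110100011001001011000→1 (1)
  9  101000110010010110001→1 (1)
 10  010001100100101100011→0 (1)
 11  100011001001011000111→1 (0)
 12  000110010010110001110→0 (1)
 13  001100100101100011101→0 (0)
 14  011001001011000111010→0 (1)
 15  110010010110001110101→1 (1)
 16  100100101100011101011→1 (0)
 17  001001011000111010110→0 (1)
 18  010010110001110101101→0 (0)
 19  100101100011101011010→1 (0)
 20  001011000111010110100→0 (0)
 21  010110001110101101000→0 (0)
 22  101100011101011010000→1 (1)
 23  011000111010110100001→0 (0)
 24  110001110101101000010→1 (0)
 25  100011101011010000100→1 (1)
 26  000111010110100001001→0 (0)
 27  001110101101000010010→0 (1)
 28  011101011010000100101→0 (0)
 29  111010110100001001010→1 (0)
 30  110101101000010010100→1 (1)
 31  101011010000100101001→1 (1)
 32  010110100001001010011→0 (1)
 33  101101000010010100111→1 (0)
 34  011010000100101001110→0 (1)
 35  110100001001010011101→1 (1)
 36  101000010010100111011→1 (0)
 37  010000100101001110110→0 (1)
 38  100001001010011101101→1 (1)
 39  000010010100111011011→0 (1)
 40  000100101001110110111→0 (1)
 41  001001010011101101111→0 (1)
 42  010010100111011011111→0 (1)
 43  100101001110110111111→1 (0)
 44  001010011101101111110→0 (1)
 45  010100111011011111101→0 (0)
 46  101001110110111111010→1 (0)
 47  010011101101111110100→0 (0)
 48  100111011011111101000→1 (1)
 49  001110110111111010001→0 (0)
 50  011101101111110100010→0 (1)
 51  111011011111101000101→1 (1)
 52  110110111111010001011→1 (0)
 53  101101111110100010110→1 (0)
 54  011011111101000101100→0 (0)
 55  110111111010001011000→1 (1)
 56  101111110100010110001→1 (1)
 57  011111101000101100011→0 (1)
 58  111111010001011000111→1 (0)
 59  111110100010110001110→1 (0)
 60  111101000101100011100→1 (1)
 61  111010001011000111001→1 (1)
 62  110100010110001110011→1 (0)
 63  101000101100011100110→1 (0)
 64  010001011000111001100→0 (0)
 65  100010110001110011000→1 (1)
 66  000101100011100110001→0 (0)
 67  001011000111001100010→0 (1)
 68  010110001110011000101→0 (0)
 69  101100011100110001010→1 (0)
 70  011000111001100010100→0 (0)
 71  110001110011000101000→1 (1)
 72  100011100110001010001→1 (1)
 73  000111001100010100011→0 (1)
 74  001110011000101000111→0 (1)
 75  011100110001010001111→0 (1)
 76  111001100010100011111→1 (0)
 77  110011000101000111110→1 (0)
 78  100110001010001111100→1 (1)
 79  001100010100011111001→0 (0)
 80  011000101000111110010→0 (1)
 81  110001010001111100101→1 (1)
 82  100010100011111001011→1 (0)
 83  000101000111110010110→0 (1)
 84  001010001111100101101→0 (0)
 85  010100011111001011010→0 (1)
 86  101000111110010110101→1 (1)
 87  010001111100101101011→0 (1)
 88  100011111001011010111→1 (0)
 89  000111110010110101110→0 (1)
 90  001111100101101011101→0 (0)
 91  011111001011010111010→0 (1)
 92  111110010110101110101→1 (1)
 93  111100101101011101011→1 (0)
 94  111001011010111010110→1 (0)
 95  110010110101110101100→1 (1)
 96  100101101011101011001→1 (1)
 97  001011010111010110011→0 (1)
 98  010110101110101100111→0 (1)
 99  101101011101011001111→1 (0)
100  011010111010110011110→0 (1)
101  110101110101100111101→1 (1)
102  101011101011001111011→1 (0)
103  010111010110011110110→0 (1)
104  101110101100111101101→1 (1)
105  011101011001111011011→0 (1)
106  111010110011110110111→1 (0)
107  110101100111101101110→1 (0)
108  101011001111011011100→1 (1)
109  010110011110110111001→0 (0)
110  101100111101101110010→1 (0)
111  011001111011011100100→0 (0)
112  110011110110111001000→1 (1)
113  100111101101110010001→1 (1)
114  001111011011100100011→0 (1)
115  011110110111001000111→0 (1)
116  111101101110010001111→1 (0)
117  111011011100100011110→1 (0)
118  110110111001000111100→1 (1)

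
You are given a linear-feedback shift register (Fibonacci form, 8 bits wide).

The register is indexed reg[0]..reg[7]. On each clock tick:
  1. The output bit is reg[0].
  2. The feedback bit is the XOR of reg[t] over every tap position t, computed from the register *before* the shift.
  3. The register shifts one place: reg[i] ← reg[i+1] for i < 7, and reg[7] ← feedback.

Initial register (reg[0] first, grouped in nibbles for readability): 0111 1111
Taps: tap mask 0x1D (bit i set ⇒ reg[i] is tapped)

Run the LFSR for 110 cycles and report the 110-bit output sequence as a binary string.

01111111100001011110001101000000010001110001001011100000011001001001101110010000010101101101011001011000011111

k : reg_k → out_k, fb_k
0: 01111111 → 0, fb=1
1: 11111111 → 1, fb=0
2: 11111110 → 1, fb=0
3: 11111100 → 1, fb=0
4: 11111000 → 1, fb=0
5: 11110000 → 1, fb=1
6: 11100001 → 1, fb=0
7: 11000010 → 1, fb=1
8: 10000101 → 1, fb=1
9: 00001011 → 0, fb=1
10: 00010111 → 0, fb=1
11: 00101111 → 0, fb=0
12: 01011110 → 0, fb=0
13: 10111100 → 1, fb=0
14: 01111000 → 0, fb=1
15: 11110001 → 1, fb=1
16: 11100011 → 1, fb=0
17: 11000110 → 1, fb=1
18: 10001101 → 1, fb=0
19: 00011010 → 0, fb=0
20: 00110100 → 0, fb=0
21: 01101000 → 0, fb=0
22: 11010000 → 1, fb=0
23: 10100000 → 1, fb=0
24: 01000000 → 0, fb=0
25: 10000000 → 1, fb=1
26: 00000001 → 0, fb=0
27: 00000010 → 0, fb=0
28: 00000100 → 0, fb=0
29: 00001000 → 0, fb=1
30: 00010001 → 0, fb=1
31: 00100011 → 0, fb=1
32: 01000111 → 0, fb=0
33: 10001110 → 1, fb=0
34: 00011100 → 0, fb=0
35: 00111000 → 0, fb=1
36: 01110001 → 0, fb=0
37: 11100010 → 1, fb=0
38: 11000100 → 1, fb=1
39: 10001001 → 1, fb=0
40: 00010010 → 0, fb=1
41: 00100101 → 0, fb=1
42: 01001011 → 0, fb=1
43: 10010111 → 1, fb=0
44: 00101110 → 0, fb=0
45: 01011100 → 0, fb=0
46: 10111000 → 1, fb=0
47: 01110000 → 0, fb=0
48: 11100000 → 1, fb=0
49: 11000000 → 1, fb=1
50: 10000001 → 1, fb=1
51: 00000011 → 0, fb=0
52: 00000110 → 0, fb=0
53: 00001100 → 0, fb=1
54: 00011001 → 0, fb=0
55: 00110010 → 0, fb=0
56: 01100100 → 0, fb=1
57: 11001001 → 1, fb=0
58: 10010010 → 1, fb=0
59: 00100100 → 0, fb=1
60: 01001001 → 0, fb=1
61: 10010011 → 1, fb=0
62: 00100110 → 0, fb=1
63: 01001101 → 0, fb=1
64: 10011011 → 1, fb=1
65: 00110111 → 0, fb=0
66: 01101110 → 0, fb=0
67: 11011100 → 1, fb=1
68: 10111001 → 1, fb=0
69: 01110010 → 0, fb=0
70: 11100100 → 1, fb=0
71: 11001000 → 1, fb=0
72: 10010000 → 1, fb=0
73: 00100000 → 0, fb=1
74: 01000001 → 0, fb=0
75: 10000010 → 1, fb=1
76: 00000101 → 0, fb=0
77: 00001010 → 0, fb=1
78: 00010101 → 0, fb=1
79: 00101011 → 0, fb=0
80: 01010110 → 0, fb=1
81: 10101101 → 1, fb=1
82: 01011011 → 0, fb=0
83: 10110110 → 1, fb=1
84: 01101101 → 0, fb=0
85: 11011010 → 1, fb=1
86: 10110101 → 1, fb=1
87: 01101011 → 0, fb=0
88: 11010110 → 1, fb=0
89: 10101100 → 1, fb=1
90: 01011001 → 0, fb=0
91: 10110010 → 1, fb=1
92: 01100101 → 0, fb=1
93: 11001011 → 1, fb=0
94: 10010110 → 1, fb=0
95: 00101100 → 0, fb=0
96: 01011000 → 0, fb=0
97: 10110000 → 1, fb=1
98: 01100001 → 0, fb=1
99: 11000011 → 1, fb=1
100: 10000111 → 1, fb=1
101: 00001111 → 0, fb=1
102: 00011111 → 0, fb=0
103: 00111110 → 0, fb=1
104: 01111101 → 0, fb=1
105: 11111011 → 1, fb=0
106: 11110110 → 1, fb=1
107: 11101101 → 1, fb=1
108: 11011011 → 1, fb=1
109: 10110111 → 1, fb=1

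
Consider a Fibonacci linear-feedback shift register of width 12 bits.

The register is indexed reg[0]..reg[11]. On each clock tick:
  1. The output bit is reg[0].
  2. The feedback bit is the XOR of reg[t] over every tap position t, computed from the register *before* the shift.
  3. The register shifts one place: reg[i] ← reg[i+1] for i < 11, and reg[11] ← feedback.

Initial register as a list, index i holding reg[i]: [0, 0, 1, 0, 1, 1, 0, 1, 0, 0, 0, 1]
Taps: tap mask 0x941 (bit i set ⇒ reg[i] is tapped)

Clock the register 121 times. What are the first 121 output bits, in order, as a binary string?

0010110100011010000100001011000010000001111000010000110010110001111000110011111000110000001111111111110101101000101010110

tick  register→output (feedback)
  0  001011010001→0 (1)
  1  010110100011→0 (0)
  2  101101000110→1 (1)
  3  011010001101→0 (0)
  4  110100011010→1 (0)
  5  101000110100→1 (0)
  6  010001101000→0 (0)
  7  100011010000→1 (1)
  8  000110100001→0 (0)
  9  001101000010→0 (0)
 10  011010000100→0 (0)
 11  110100001000→1 (0)
 12  101000010000→1 (1)
 13  010000100001→0 (0)
 14  100001000010→1 (1)
 15  000010000101→0 (1)
 16  000100001011→0 (0)
 17  001000010110→0 (0)
 18  010000101100→0 (0)
 19  100001011000→1 (0)
 20  000010110000→0 (1)
 21  000101100001→0 (0)
 22  001011000010→0 (0)
 23  010110000100→0 (0)
 24  101100001000→1 (0)
 25  011000010000→0 (0)
 26  110000100000→1 (0)
 27  100001000000→1 (1)
 28  000010000001→0 (1)
 29  000100000011→0 (1)
 30  001000000111→0 (1)
 31  010000001111→0 (0)
 32  100000011110→1 (0)
 33  000000111100→0 (0)
 34  000001111000→0 (0)
 35  000011110000→0 (1)
 36  000111100001→0 (0)
 37  001111000010→0 (0)
 38  011110000100→0 (0)
 39  111100001000→1 (0)
 40  111000010000→1 (1)
 41  110000100001→1 (1)
 42  100001000011→1 (0)
 43  000010000110→0 (0)
 44  000100001100→0 (1)
 45  001000011001→0 (0)
 46  010000110010→0 (1)
 47  100001100101→1 (1)
 48  000011001011→0 (0)
 49  000110010110→0 (0)
 50  001100101100→0 (0)
 51  011001011000→0 (1)
 52  110010110001→1 (1)
 53  100101100011→1 (1)
 54  001011000111→0 (1)
 55  010110001111→0 (0)
 56  101100011110→1 (0)
 57  011000111100→0 (0)
 58  110001111000→1 (1)
 59  100011110001→1 (1)
 60  000111100011→0 (0)
 61  001111000110→0 (0)
 62  011110001100→0 (1)
 63  111100011001→1 (1)
 64  111000110011→1 (1)
 65  110001100111→1 (1)
 66  100011001111→1 (1)
 67  000110011111→0 (0)
 68  001100111110→0 (0)
 69  011001111100→0 (0)
 70  110011111000→1 (1)
 71  100111110001→1 (1)
 72  001111100011→0 (0)
 73  011111000110→0 (0)
 74  111110001100→1 (0)
 75  111100011000→1 (0)
 76  111000110000→1 (0)
 77  110001100000→1 (0)
 78  100011000000→1 (1)
 79  000110000001→0 (1)
 80  001100000011→0 (1)
 81  011000000111→0 (1)
 82  110000001111→1 (1)
 83  100000011111→1 (1)
 84  000000111111→0 (1)
 85  000001111111→0 (1)
 86  000011111111→0 (1)
 87  000111111111→0 (1)
 88  001111111111→0 (1)
 89  011111111111→0 (1)
 90  111111111111→1 (0)
 91  111111111110→1 (1)
 92  111111111101→1 (0)
 93  111111111010→1 (1)
 94  111111110101→1 (1)
 95  111111101011→1 (0)
 96  111111010110→1 (1)
 97  111110101101→1 (0)
 98  111101011010→1 (0)
 99  111010110100→1 (0)
100  110101101000→1 (1)
101  101011010001→1 (0)
102  010110100010→0 (1)
103  101101000101→1 (0)
104  011010001010→0 (1)
105  110100010101→1 (0)
106  101000101010→1 (1)
107  010001010101→0 (1)
108  100010101011→1 (0)
109  000101010110→0 (0)
110  001010101100→0 (0)
111  010101011000→0 (1)
112  101010110001→1 (1)
113  010101100011→0 (0)
114  101011000110→1 (1)
115  010110001101→0 (0)
116  101100011010→1 (0)
117  011000110100→0 (1)
118  110001101001→1 (0)
119  100011010010→1 (1)
120  000110100101→0 (0)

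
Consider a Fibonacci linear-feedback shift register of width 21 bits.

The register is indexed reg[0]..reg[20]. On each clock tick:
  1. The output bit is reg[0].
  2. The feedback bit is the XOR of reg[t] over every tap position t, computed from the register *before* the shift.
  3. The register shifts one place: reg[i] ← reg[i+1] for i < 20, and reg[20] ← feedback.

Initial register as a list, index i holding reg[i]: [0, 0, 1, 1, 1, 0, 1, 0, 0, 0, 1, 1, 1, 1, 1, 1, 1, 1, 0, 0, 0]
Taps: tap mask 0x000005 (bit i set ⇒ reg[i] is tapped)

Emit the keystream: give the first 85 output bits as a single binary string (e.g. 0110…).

0011101000111111110001101001011000000110111001100111000011101011111111011001101000100

tick  register→output (feedback)
  0  001110100011111111000→0 (1)
  1  011101000111111110001→0 (1)
  2  111010001111111100011→1 (0)
  3  110100011111111000110→1 (1)
  4  101000111111110001101→1 (0)
  5  010001111111100011010→0 (0)
  6  100011111111000110100→1 (1)
  7  000111111110001101001→0 (0)
  8  001111111100011010010→0 (1)
  9  011111111000110100101→0 (1)
 10  111111110001101001011→1 (0)
 11  111111100011010010110→1 (0)
 12  111111000110100101100→1 (0)
 13  111110001101001011000→1 (0)
 14  111100011010010110000→1 (0)
 15  111000110100101100000→1 (0)
 16  110001101001011000000→1 (1)
 17  100011010010110000001→1 (1)
 18  000110100101100000011→0 (0)
 19  001101001011000000110→0 (1)
 20  011010010110000001101→0 (1)
 21  110100101100000011011→1 (1)
 22  101001011000000110111→1 (0)
 23  010010110000001101110→0 (0)
 24  100101100000011011100→1 (1)
 25  001011000000110111001→0 (1)
 26  010110000001101110011→0 (0)
 27  101100000011011100110→1 (0)
 28  011000000110111001100→0 (1)
 29  110000001101110011001→1 (1)
 30  100000011011100110011→1 (1)
 31  000000110111001100111→0 (0)
 32  000001101110011001110→0 (0)
 33  000011011100110011100→0 (0)
 34  000110111001100111000→0 (0)
 35  001101110011001110000→0 (1)
 36  011011100110011100001→0 (1)
 37  110111001100111000011→1 (1)
 38  101110011001110000111→1 (0)
 39  011100110011100001110→0 (1)
 40  111001100111000011101→1 (0)
 41  110011001110000111010→1 (1)
 42  100110011100001110101→1 (1)
 43  001100111000011101011→0 (1)
 44  011001110000111010111→0 (1)
 45  110011100001110101111→1 (1)
 46  100111000011101011111→1 (1)
 47  001110000111010111111→0 (1)
 48  011100001110101111111→0 (1)
 49  111000011101011111111→1 (0)
 50  110000111010111111110→1 (1)
 51  100001110101111111101→1 (1)
 52  000011101011111111011→0 (0)
 53  000111010111111110110→0 (0)
 54  001110101111111101100→0 (1)
 55  011101011111111011001→0 (1)
 56  111010111111110110011→1 (0)
 57  110101111111101100110→1 (1)
 58  101011111111011001101→1 (0)
 59  010111111110110011010→0 (0)
 60  101111111101100110100→1 (0)
 61  011111111011001101000→0 (1)
 62  111111110110011010001→1 (0)
 63  111111101100110100010→1 (0)
 64  111111011001101000100→1 (0)
 65  111110110011010001000→1 (0)
 66  111101100110100010000→1 (0)
 67  111011001101000100000→1 (0)
 68  110110011010001000000→1 (1)
 69  101100110100010000001→1 (0)
 70  011001101000100000010→0 (1)
 71  110011010001000000101→1 (1)
 72  100110100010000001011→1 (1)
 73  001101000100000010111→0 (1)
 74  011010001000000101111→0 (1)
 75  110100010000001011111→1 (1)
 76  101000100000010111111→1 (0)
 77  010001000000101111110→0 (0)
 78  100010000001011111100→1 (1)
 79  000100000010111111001→0 (0)
 80  001000000101111110010→0 (1)
 81  010000001011111100101→0 (0)
 82  100000010111111001010→1 (1)
 83  000000101111110010101→0 (0)
 84  000001011111100101010→0 (0)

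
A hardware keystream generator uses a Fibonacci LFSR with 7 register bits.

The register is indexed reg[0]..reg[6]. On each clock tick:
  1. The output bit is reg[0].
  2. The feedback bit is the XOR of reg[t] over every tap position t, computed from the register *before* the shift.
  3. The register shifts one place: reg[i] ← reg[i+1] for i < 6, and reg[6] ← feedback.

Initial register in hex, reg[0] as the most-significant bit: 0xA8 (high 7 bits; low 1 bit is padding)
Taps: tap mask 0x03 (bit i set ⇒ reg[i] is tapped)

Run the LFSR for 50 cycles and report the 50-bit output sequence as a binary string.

tick  register→output (feedback)
  0  1010100→1 (1)
  1  0101001→0 (1)
  2  1010011→1 (1)
  3  0100111→0 (1)
  4  1001111→1 (1)
  5  0011111→0 (0)
  6  0111110→0 (1)
  7  1111101→1 (0)
  8  1111010→1 (0)
  9  1110100→1 (0)
 10  1101000→1 (0)
 11  1010000→1 (1)
 12  0100001→0 (1)
 13  1000011→1 (1)
 14  0000111→0 (0)
 15  0001110→0 (0)
 16  0011100→0 (0)
 17  0111000→0 (1)
 18  1110001→1 (0)
 19  1100010→1 (0)
 20  1000100→1 (1)
 21  0001001→0 (0)
 22  0010010→0 (0)
 23  0100100→0 (1)
 24  1001001→1 (1)
 25  0010011→0 (0)
 26  0100110→0 (1)
 27  1001101→1 (1)
 28  0011011→0 (0)
 29  0110110→0 (1)
 30  1101101→1 (0)
 31  1011010→1 (1)
 32  0110101→0 (1)
 33  1101011→1 (0)
 34  1010110→1 (1)
 35  0101101→0 (1)
 36  1011011→1 (1)
 37  0110111→0 (1)
 38  1101111→1 (0)
 39  1011110→1 (1)
 40  0111101→0 (1)
 41  1111011→1 (0)
 42  1110110→1 (0)
 43  1101100→1 (0)
 44  1011000→1 (1)
 45  0110001→0 (1)
 46  1100011→1 (0)
 47  1000110→1 (1)
 48  0001101→0 (0)
 49  0011010→0 (0)

10101001111101000011100010010011011010110111101100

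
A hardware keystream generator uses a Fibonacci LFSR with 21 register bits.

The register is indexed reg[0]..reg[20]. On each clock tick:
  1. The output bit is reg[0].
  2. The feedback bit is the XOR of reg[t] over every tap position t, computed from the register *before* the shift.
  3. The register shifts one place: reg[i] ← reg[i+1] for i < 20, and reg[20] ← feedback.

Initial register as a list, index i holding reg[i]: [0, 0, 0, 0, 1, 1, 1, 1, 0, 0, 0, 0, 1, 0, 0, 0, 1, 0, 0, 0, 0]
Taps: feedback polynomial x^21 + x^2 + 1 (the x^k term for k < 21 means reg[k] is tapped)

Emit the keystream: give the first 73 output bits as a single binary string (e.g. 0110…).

tick  register→output (feedback)
  0  000011110000100010000→0 (0)
  1  000111100001000100000→0 (0)
  2  001111000010001000000→0 (1)
  3  011110000100010000001→0 (1)
  4  111100001000100000011→1 (0)
  5  111000010001000000110→1 (0)
  6  110000100010000001100→1 (1)
  7  100001000100000011001→1 (1)
  8  000010001000000110011→0 (0)
  9  000100010000001100110→0 (0)
 10  001000100000011001100→0 (1)
 11  010001000000110011001→0 (0)
 12  100010000001100110010→1 (1)
 13  000100000011001100101→0 (0)
 14  001000000110011001010→0 (1)
 15  010000001100110010101→0 (0)
 16  100000011001100101010→1 (1)
 17  000000110011001010101→0 (0)
 18  000001100110010101010→0 (0)
 19  000011001100101010100→0 (0)
 20  000110011001010101000→0 (0)
 21  001100110010101010000→0 (1)
 22  011001100101010100001→0 (1)
 23  110011001010101000011→1 (1)
 24  100110010101010000111→1 (1)
 25  001100101010100001111→0 (1)
 26  011001010101000011111→0 (1)
 27  110010101010000111111→1 (1)
 28  100101010100001111111→1 (1)
 29  001010101000011111111→0 (1)
 30  010101010000111111111→0 (0)
 31  101010100001111111110→1 (0)
 32  010101000011111111100→0 (0)
 33  101010000111111111000→1 (0)
 34  010100001111111110000→0 (0)
 35  101000011111111100000→1 (0)
 36  010000111111111000000→0 (0)
 37  100001111111110000000→1 (1)
 38  000011111111100000001→0 (0)
 39  000111111111000000010→0 (0)
 40  001111111110000000100→0 (1)
 41  011111111100000001001→0 (1)
 42  111111111000000010011→1 (0)
 43  111111110000000100110→1 (0)
 44  111111100000001001100→1 (0)
 45  111111000000010011000→1 (0)
 46  111110000000100110000→1 (0)
 47  111100000001001100000→1 (0)
 48  111000000010011000000→1 (0)
 49  110000000100110000000→1 (1)
 50  100000001001100000001→1 (1)
 51  000000010011000000011→0 (0)
 52  000000100110000000110→0 (0)
 53  000001001100000001100→0 (0)
 54  000010011000000011000→0 (0)
 55  000100110000000110000→0 (0)
 56  001001100000001100000→0 (1)
 57  010011000000011000001→0 (0)
 58  100110000000110000010→1 (1)
 59  001100000001100000101→0 (1)
 60  011000000011000001011→0 (1)
 61  110000000110000010111→1 (1)
 62  100000001100000101111→1 (1)
 63  000000011000001011111→0 (0)
 64  000000110000010111110→0 (0)
 65  000001100000101111100→0 (0)
 66  000011000001011111000→0 (0)
 67  000110000010111110000→0 (0)
 68  001100000101111100000→0 (1)
 69  011000001011111000001→0 (1)
 70  110000010111110000011→1 (1)
 71  100000101111100000111→1 (1)
 72  000001011111000001111→0 (0)

0000111100001000100000011001100101010100001111111110000000100110000000110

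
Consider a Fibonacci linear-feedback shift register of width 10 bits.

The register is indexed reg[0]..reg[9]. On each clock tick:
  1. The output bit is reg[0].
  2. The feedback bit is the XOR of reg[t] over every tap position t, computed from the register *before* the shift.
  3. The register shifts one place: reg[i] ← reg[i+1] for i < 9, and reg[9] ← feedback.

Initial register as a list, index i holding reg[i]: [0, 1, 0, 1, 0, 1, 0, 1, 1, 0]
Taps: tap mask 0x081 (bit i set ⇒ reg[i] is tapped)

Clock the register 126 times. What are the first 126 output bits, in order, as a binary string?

010101011010000101000000010110110111100111100010001111110110001110101101010000110011011000001100000000110110110101110101111000

k : reg_k → out_k, fb_k
0: 0101010110 → 0, fb=1
1: 1010101101 → 1, fb=0
2: 0101011010 → 0, fb=0
3: 1010110100 → 1, fb=0
4: 0101101000 → 0, fb=0
5: 1011010000 → 1, fb=1
6: 0110100001 → 0, fb=0
7: 1101000010 → 1, fb=1
8: 1010000101 → 1, fb=0
9: 0100001010 → 0, fb=0
10: 1000010100 → 1, fb=0
11: 0000101000 → 0, fb=0
12: 0001010000 → 0, fb=0
13: 0010100000 → 0, fb=0
14: 0101000000 → 0, fb=0
15: 1010000000 → 1, fb=1
16: 0100000001 → 0, fb=0
17: 1000000010 → 1, fb=1
18: 0000000101 → 0, fb=1
19: 0000001011 → 0, fb=0
20: 0000010110 → 0, fb=1
21: 0000101101 → 0, fb=1
22: 0001011011 → 0, fb=0
23: 0010110110 → 0, fb=1
24: 0101101101 → 0, fb=1
25: 1011011011 → 1, fb=1
26: 0110110111 → 0, fb=1
27: 1101101111 → 1, fb=0
28: 1011011110 → 1, fb=0
29: 0110111100 → 0, fb=1
30: 1101111001 → 1, fb=1
31: 1011110011 → 1, fb=1
32: 0111100111 → 0, fb=1
33: 1111001111 → 1, fb=0
34: 1110011110 → 1, fb=0
35: 1100111100 → 1, fb=0
36: 1001111000 → 1, fb=1
37: 0011110001 → 0, fb=0
38: 0111100010 → 0, fb=0
39: 1111000100 → 1, fb=0
40: 1110001000 → 1, fb=1
41: 1100010001 → 1, fb=1
42: 1000100011 → 1, fb=1
43: 0001000111 → 0, fb=1
44: 0010001111 → 0, fb=1
45: 0100011111 → 0, fb=1
46: 1000111111 → 1, fb=0
47: 0001111110 → 0, fb=1
48: 0011111101 → 0, fb=1
49: 0111111011 → 0, fb=0
50: 1111110110 → 1, fb=0
51: 1111101100 → 1, fb=0
52: 1111011000 → 1, fb=1
53: 1110110001 → 1, fb=1
54: 1101100011 → 1, fb=1
55: 1011000111 → 1, fb=0
56: 0110001110 → 0, fb=1
57: 1100011101 → 1, fb=0
58: 1000111010 → 1, fb=1
59: 0001110101 → 0, fb=1
60: 0011101011 → 0, fb=0
61: 0111010110 → 0, fb=1
62: 1110101101 → 1, fb=0
63: 1101011010 → 1, fb=1
64: 1010110101 → 1, fb=0
65: 0101101010 → 0, fb=0
66: 1011010100 → 1, fb=0
67: 0110101000 → 0, fb=0
68: 1101010000 → 1, fb=1
69: 1010100001 → 1, fb=1
70: 0101000011 → 0, fb=0
71: 1010000110 → 1, fb=0
72: 0100001100 → 0, fb=1
73: 1000011001 → 1, fb=1
74: 0000110011 → 0, fb=0
75: 0001100110 → 0, fb=1
76: 0011001101 → 0, fb=1
77: 0110011011 → 0, fb=0
78: 1100110110 → 1, fb=0
79: 1001101100 → 1, fb=0
80: 0011011000 → 0, fb=0
81: 0110110000 → 0, fb=0
82: 1101100000 → 1, fb=1
83: 1011000001 → 1, fb=1
84: 0110000011 → 0, fb=0
85: 1100000110 → 1, fb=0
86: 1000001100 → 1, fb=0
87: 0000011000 → 0, fb=0
88: 0000110000 → 0, fb=0
89: 0001100000 → 0, fb=0
90: 0011000000 → 0, fb=0
91: 0110000000 → 0, fb=0
92: 1100000000 → 1, fb=1
93: 1000000001 → 1, fb=1
94: 0000000011 → 0, fb=0
95: 0000000110 → 0, fb=1
96: 0000001101 → 0, fb=1
97: 0000011011 → 0, fb=0
98: 0000110110 → 0, fb=1
99: 0001101101 → 0, fb=1
100: 0011011011 → 0, fb=0
101: 0110110110 → 0, fb=1
102: 1101101101 → 1, fb=0
103: 1011011010 → 1, fb=1
104: 0110110101 → 0, fb=1
105: 1101101011 → 1, fb=1
106: 1011010111 → 1, fb=0
107: 0110101110 → 0, fb=1
108: 1101011101 → 1, fb=0
109: 1010111010 → 1, fb=1
110: 0101110101 → 0, fb=1
111: 1011101011 → 1, fb=1
112: 0111010111 → 0, fb=1
113: 1110101111 → 1, fb=0
114: 1101011110 → 1, fb=0
115: 1010111100 → 1, fb=0
116: 0101111000 → 0, fb=0
117: 1011110000 → 1, fb=1
118: 0111100001 → 0, fb=0
119: 1111000010 → 1, fb=1
120: 1110000101 → 1, fb=0
121: 1100001010 → 1, fb=1
122: 1000010101 → 1, fb=0
123: 0000101010 → 0, fb=0
124: 0001010100 → 0, fb=1
125: 0010101001 → 0, fb=0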